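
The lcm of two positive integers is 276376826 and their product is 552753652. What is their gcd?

2

gcd·lcm = product, so gcd = 552753652/276376826 = 2.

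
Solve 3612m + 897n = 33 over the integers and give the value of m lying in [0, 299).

263

gcd(3612, 897) = 3 (Euclid: 3612 = 4·897 + 24; 897 = 37·24 + 9; 24 = 2·9 + 6; 9 = 1·6 + 3; 6 = 2·3 + 0), and 3 | 33.
Extended Euclid: 3612·(-112) + 897·(451) = 3. Scale by 11: m₀ = -1232.
General solution m = m₀ + 299t; reducing mod 299 gives m = 263 (and n = -1059).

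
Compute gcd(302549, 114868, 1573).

13

gcd(302549, 114868): 302549 = 2·114868 + 72813; 114868 = 1·72813 + 42055; 72813 = 1·42055 + 30758; 42055 = 1·30758 + 11297; 30758 = 2·11297 + 8164; 11297 = 1·8164 + 3133; 8164 = 2·3133 + 1898; 3133 = 1·1898 + 1235; 1898 = 1·1235 + 663; 1235 = 1·663 + 572; 663 = 1·572 + 91; 572 = 6·91 + 26; 91 = 3·26 + 13; 26 = 2·13 + 0 → 13
gcd(13, 1573): 1573 = 121·13 + 0 → 13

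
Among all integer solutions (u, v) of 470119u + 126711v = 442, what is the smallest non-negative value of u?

gcd(470119, 126711) = 13 (Euclid: 470119 = 3·126711 + 89986; 126711 = 1·89986 + 36725; 89986 = 2·36725 + 16536; 36725 = 2·16536 + 3653; 16536 = 4·3653 + 1924; 3653 = 1·1924 + 1729; 1924 = 1·1729 + 195; 1729 = 8·195 + 169; 195 = 1·169 + 26; 169 = 6·26 + 13; 26 = 2·13 + 0), and 13 | 442.
Extended Euclid: 470119·(-4544) + 126711·(16859) = 13. Scale by 34: u₀ = -154496.
General solution u = u₀ + 9747t; reducing mod 9747 gives u = 1456 (and v = -5402).

1456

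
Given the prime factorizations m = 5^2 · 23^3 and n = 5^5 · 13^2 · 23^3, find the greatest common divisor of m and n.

304175

min exponent per shared prime: 5^2 · 23^3 = 304175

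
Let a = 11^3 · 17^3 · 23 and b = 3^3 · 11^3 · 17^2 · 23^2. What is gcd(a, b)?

8847157

min exponent per shared prime: 11^3 · 17^2 · 23 = 8847157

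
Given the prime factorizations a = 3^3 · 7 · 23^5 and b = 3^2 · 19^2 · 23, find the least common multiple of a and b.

max exponent per prime: 3^3 · 7 · 19^2 · 23^5 = 439145246547

439145246547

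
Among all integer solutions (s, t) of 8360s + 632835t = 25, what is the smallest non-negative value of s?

gcd(8360, 632835) = 5 (Euclid: 632835 = 75·8360 + 5835; 8360 = 1·5835 + 2525; 5835 = 2·2525 + 785; 2525 = 3·785 + 170; 785 = 4·170 + 105; 170 = 1·105 + 65; 105 = 1·65 + 40; 65 = 1·40 + 25; 40 = 1·25 + 15; 25 = 1·15 + 10; 15 = 1·10 + 5; 10 = 2·5 + 0), and 5 | 25.
Extended Euclid: 8360·(-48371) + 632835·(639) = 5. Scale by 5: s₀ = -241855.
General solution s = s₀ + 126567k; reducing mod 126567 gives s = 11279 (and t = -149).

11279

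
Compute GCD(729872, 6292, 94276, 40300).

52

729872 = 2⁴ · 11² · 13 · 29; 6292 = 2² · 11² · 13; 94276 = 2² · 7² · 13 · 37; 40300 = 2² · 5² · 13 · 31
gcd takes min exponent of each prime: 2² · 13 = 52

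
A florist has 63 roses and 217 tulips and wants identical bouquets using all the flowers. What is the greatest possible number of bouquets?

7

63 = 3² · 7
217 = 7 · 31
Common: 7 = 7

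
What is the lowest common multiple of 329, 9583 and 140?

9008020

lcm(329, 9583) = 329·9583/gcd = 3152807/7 = 450401
lcm(450401, 140) = 450401·140/gcd = 63056140/7 = 9008020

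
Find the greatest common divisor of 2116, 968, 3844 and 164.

gcd(2116, 968): 2116 = 2·968 + 180; 968 = 5·180 + 68; 180 = 2·68 + 44; 68 = 1·44 + 24; 44 = 1·24 + 20; 24 = 1·20 + 4; 20 = 5·4 + 0 → 4
gcd(4, 3844): 3844 = 961·4 + 0 → 4
gcd(4, 164): 164 = 41·4 + 0 → 4

4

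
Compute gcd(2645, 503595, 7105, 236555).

5

2645 = 5 · 23²; 503595 = 3² · 5 · 19² · 31; 7105 = 5 · 7² · 29; 236555 = 5 · 11² · 17 · 23
gcd takes min exponent of each prime: 5 = 5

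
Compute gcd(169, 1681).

169 = 13²
1681 = 41²
Common: 1 = 1

1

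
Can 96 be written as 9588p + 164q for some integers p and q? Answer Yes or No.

Yes

By Bézout, 9588p + 164q = 96 has integer solutions iff gcd(9588, 164) | 96.
Euclid: 9588 = 58·164 + 76; 164 = 2·76 + 12; 76 = 6·12 + 4; 12 = 3·4 + 0. gcd = 4; 96 mod 4 = 0. Yes.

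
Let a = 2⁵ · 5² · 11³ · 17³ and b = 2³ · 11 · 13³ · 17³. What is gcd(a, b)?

432344

min exponent per shared prime: 2³ · 11 · 17³ = 432344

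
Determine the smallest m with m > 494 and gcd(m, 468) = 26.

gcd(m, 468) = 26 forces 26 | m; write m = 26s. Then gcd(26s, 26·18) = 26·gcd(s, 18), so need gcd(s, 18) = 1.
26s > 494 gives s ≥ 20. The least s ≥ 20 coprime to 18 is 23, so m = 26·23 = 598.

598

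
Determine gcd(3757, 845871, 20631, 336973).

13

3757 = 13 · 17²; 845871 = 3 · 13 · 23² · 41; 20631 = 3 · 13 · 23²; 336973 = 7² · 13 · 23²
gcd takes min exponent of each prime: 13 = 13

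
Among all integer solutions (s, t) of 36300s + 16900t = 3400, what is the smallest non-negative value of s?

96

Euclid: 36300 = 2·16900 + 2500; 16900 = 6·2500 + 1900; 2500 = 1·1900 + 600; 1900 = 3·600 + 100; 600 = 6·100 + 0 → gcd = 100; 3400 = 100·34.
Back-substitution yields 36300·(-27) + 16900·(58) = 100, so one solution is s = -27·34 = -918, t = 58·34 = 1972.
Solutions in s differ by 16900/100 = 169; the one in [0, 169) is -918 mod 169 = 96.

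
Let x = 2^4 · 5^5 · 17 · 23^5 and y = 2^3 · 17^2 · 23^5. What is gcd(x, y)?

875342648

min exponent per shared prime: 2^3 · 17 · 23^5 = 875342648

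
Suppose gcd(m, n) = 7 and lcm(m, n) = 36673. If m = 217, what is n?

1183

Using mn = gcd(m,n)·lcm(m,n) = 7·36673 = 256711, we get n = 256711/217 = 1183.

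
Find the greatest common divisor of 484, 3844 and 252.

gcd(484, 3844): 3844 = 7·484 + 456; 484 = 1·456 + 28; 456 = 16·28 + 8; 28 = 3·8 + 4; 8 = 2·4 + 0 → 4
gcd(4, 252): 252 = 63·4 + 0 → 4

4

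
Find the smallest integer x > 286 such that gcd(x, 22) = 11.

gcd(x, 22) = 11 forces 11 | x; write x = 11s. Then gcd(11s, 11·2) = 11·gcd(s, 2), so need gcd(s, 2) = 1.
11s > 286 gives s ≥ 27. The least s ≥ 27 coprime to 2 is 27, so x = 11·27 = 297.

297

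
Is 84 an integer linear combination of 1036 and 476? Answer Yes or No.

Yes

gcd(1036, 476): 1036 = 2·476 + 84; 476 = 5·84 + 56; 84 = 1·56 + 28; 56 = 2·28 + 0 → 28
28 divides 84, so a solution exists.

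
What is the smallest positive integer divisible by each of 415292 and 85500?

gcd first: 415292 = 4·85500 + 73292; 85500 = 1·73292 + 12208; 73292 = 6·12208 + 44; 12208 = 277·44 + 20; 44 = 2·20 + 4; 20 = 5·4 + 0 → gcd = 4
lcm = 415292·85500/gcd = 35507466000/4 = 8876866500

8876866500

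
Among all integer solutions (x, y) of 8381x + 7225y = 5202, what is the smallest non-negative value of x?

17

Reduce mod 7225: 8381x ≡ 5202 (mod 7225). With g = gcd(8381, 7225) = 289 dividing 5202, divide through: 29x ≡ 18 (mod 25).
Since gcd(29, 25) = 1, x ≡ 18·(29)⁻¹ ≡ 17 (mod 25). Smallest non-negative: 17.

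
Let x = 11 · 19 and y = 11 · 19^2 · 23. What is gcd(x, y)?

209

min exponent per shared prime: 11 · 19 = 209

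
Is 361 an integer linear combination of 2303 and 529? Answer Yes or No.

Yes

By Bézout, 2303p − 529q = 361 has integer solutions iff gcd(2303, 529) | 361.
Euclid: 2303 = 4·529 + 187; 529 = 2·187 + 155; 187 = 1·155 + 32; 155 = 4·32 + 27; 32 = 1·27 + 5; 27 = 5·5 + 2; 5 = 2·2 + 1; 2 = 2·1 + 0. gcd = 1; 361 mod 1 = 0. Yes.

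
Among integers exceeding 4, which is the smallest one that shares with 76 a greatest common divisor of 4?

8

76 = 4·19. Any x with gcd(x, 76) = 4 is a multiple of 4, say 4s, with s coprime to 19.
Need s > 4/4, so s ≥ 2. First s ≥ 2 with gcd(s, 19) = 1 is s = 2. Thus x = 4·2 = 8.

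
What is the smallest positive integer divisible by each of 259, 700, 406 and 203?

lcm(259, 700) = 259·700/gcd = 181300/7 = 25900
lcm(25900, 406) = 25900·406/gcd = 10515400/14 = 751100
lcm(751100, 203) = 751100·203/gcd = 152473300/203 = 751100

751100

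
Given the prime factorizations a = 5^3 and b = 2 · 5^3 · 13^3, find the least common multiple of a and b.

549250

max exponent per prime: 2 · 5^3 · 13^3 = 549250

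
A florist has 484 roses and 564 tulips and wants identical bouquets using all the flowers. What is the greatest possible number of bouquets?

4

484 = 2² · 11²
564 = 2² · 3 · 47
Common: 2² = 4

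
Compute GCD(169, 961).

1

169 = 13²
961 = 31²
Common: 1 = 1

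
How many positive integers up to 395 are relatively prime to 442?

442 = 2·13·17. Inclusion–exclusion on these primes:
395 − ⌊395/2⌋ − ⌊395/13⌋ − ⌊395/17⌋ + ⌊395/26⌋ + ⌊395/34⌋ + ⌊395/221⌋ − ⌊395/442⌋ = 172

172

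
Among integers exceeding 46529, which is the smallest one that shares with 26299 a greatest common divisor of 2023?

gcd(a, 26299) = 2023 forces 2023 | a; write a = 2023s. Then gcd(2023s, 2023·13) = 2023·gcd(s, 13), so need gcd(s, 13) = 1.
2023s > 46529 gives s ≥ 24. The least s ≥ 24 coprime to 13 is 24, so a = 2023·24 = 48552.

48552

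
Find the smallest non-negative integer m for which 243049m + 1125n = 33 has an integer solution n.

Euclid: 243049 = 216·1125 + 49; 1125 = 22·49 + 47; 49 = 1·47 + 2; 47 = 23·2 + 1; 2 = 2·1 + 0 → gcd = 1; 33 = 1·33.
Back-substitution yields 243049·(-551) + 1125·(119040) = 1, so one solution is m = -551·33 = -18183, n = 119040·33 = 3928320.
Solutions in m differ by 1125/1 = 1125; the one in [0, 1125) is -18183 mod 1125 = 942.

942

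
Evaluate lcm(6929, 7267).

6929 = 13² · 41; 7267 = 13² · 43
max exponents: 13² · 41 · 43 = 297947

297947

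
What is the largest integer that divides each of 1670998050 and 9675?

225

Euclid: 1670998050 = 172712·9675 + 9450; 9675 = 1·9450 + 225; 9450 = 42·225 + 0. Last nonzero remainder: 225.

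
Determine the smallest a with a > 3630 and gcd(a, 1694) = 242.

1694 = 242·7. Any a with gcd(a, 1694) = 242 is a multiple of 242, say 242s, with s coprime to 7.
Need s > 3630/242, so s ≥ 16. First s ≥ 16 with gcd(s, 7) = 1 is s = 16. Thus a = 242·16 = 3872.

3872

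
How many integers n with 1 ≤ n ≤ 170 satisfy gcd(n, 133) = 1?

139

133 = 7·19. Inclusion–exclusion on these primes:
170 − ⌊170/7⌋ − ⌊170/19⌋ + ⌊170/133⌋ = 139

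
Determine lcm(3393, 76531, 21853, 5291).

471239862093

lcm(3393, 76531) = 3393·76531/gcd = 259669683/377 = 688779
lcm(688779, 21853) = 688779·21853/gcd = 15051887487/13 = 1157837499
lcm(1157837499, 5291) = 1157837499·5291/gcd = 6126118207209/13 = 471239862093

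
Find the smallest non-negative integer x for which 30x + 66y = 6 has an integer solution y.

9

Euclid: 66 = 2·30 + 6; 30 = 5·6 + 0 → gcd = 6; 6 = 6·1.
Back-substitution yields 30·(-2) + 66·(1) = 6, so one solution is x = -2·1 = -2, y = 1·1 = 1.
Solutions in x differ by 66/6 = 11; the one in [0, 11) is -2 mod 11 = 9.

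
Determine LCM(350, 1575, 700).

lcm(350, 1575) = 350·1575/gcd = 551250/175 = 3150
lcm(3150, 700) = 3150·700/gcd = 2205000/350 = 6300

6300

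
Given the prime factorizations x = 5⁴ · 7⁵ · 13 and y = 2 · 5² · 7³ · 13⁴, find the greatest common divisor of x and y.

111475

min exponent per shared prime: 5² · 7³ · 13 = 111475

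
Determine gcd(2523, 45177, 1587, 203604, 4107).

gcd(2523, 45177): 45177 = 17·2523 + 2286; 2523 = 1·2286 + 237; 2286 = 9·237 + 153; 237 = 1·153 + 84; 153 = 1·84 + 69; 84 = 1·69 + 15; 69 = 4·15 + 9; 15 = 1·9 + 6; 9 = 1·6 + 3; 6 = 2·3 + 0 → 3
gcd(3, 1587): 1587 = 529·3 + 0 → 3
gcd(3, 203604): 203604 = 67868·3 + 0 → 3
gcd(3, 4107): 4107 = 1369·3 + 0 → 3

3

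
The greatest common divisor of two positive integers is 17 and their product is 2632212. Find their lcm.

gcd·lcm = product, so lcm = 2632212/17 = 154836.

154836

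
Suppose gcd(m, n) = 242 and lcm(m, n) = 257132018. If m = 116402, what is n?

534578

Using mn = gcd(m,n)·lcm(m,n) = 242·257132018 = 62225948356, we get n = 62225948356/116402 = 534578.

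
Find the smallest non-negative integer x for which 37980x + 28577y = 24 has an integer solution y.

3106

gcd(37980, 28577) = 1 (Euclid: 37980 = 1·28577 + 9403; 28577 = 3·9403 + 368; 9403 = 25·368 + 203; 368 = 1·203 + 165; 203 = 1·165 + 38; 165 = 4·38 + 13; 38 = 2·13 + 12; 13 = 1·12 + 1; 12 = 12·1 + 0), and 1 | 24.
Extended Euclid: 37980·(-2252) + 28577·(2993) = 1. Scale by 24: x₀ = -54048.
General solution x = x₀ + 28577t; reducing mod 28577 gives x = 3106 (and y = -4128).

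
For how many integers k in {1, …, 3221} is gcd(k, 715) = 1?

2163

715 = 5·11·13. Inclusion–exclusion on these primes:
3221 − ⌊3221/5⌋ − ⌊3221/11⌋ − ⌊3221/13⌋ + ⌊3221/55⌋ + ⌊3221/65⌋ + ⌊3221/143⌋ − ⌊3221/715⌋ = 2163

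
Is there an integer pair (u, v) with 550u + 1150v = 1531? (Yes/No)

gcd(550, 1150): 1150 = 2·550 + 50; 550 = 11·50 + 0 → 50
50 does not divide 1531, so a solution does not exist.

No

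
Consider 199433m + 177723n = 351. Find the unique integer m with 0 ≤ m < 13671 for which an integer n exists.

Reduce mod 177723: 199433m ≡ 351 (mod 177723). With g = gcd(199433, 177723) = 13 dividing 351, divide through: 15341m ≡ 27 (mod 13671).
Since gcd(15341, 13671) = 1, m ≡ 27·(15341)⁻¹ ≡ 4527 (mod 13671). Smallest non-negative: 4527.

4527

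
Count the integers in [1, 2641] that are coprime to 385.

1647

385 = 5·7·11. Inclusion–exclusion on these primes:
2641 − ⌊2641/5⌋ − ⌊2641/7⌋ − ⌊2641/11⌋ + ⌊2641/35⌋ + ⌊2641/55⌋ + ⌊2641/77⌋ − ⌊2641/385⌋ = 1647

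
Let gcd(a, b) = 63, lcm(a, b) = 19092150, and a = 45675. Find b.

26334

Using ab = gcd(a,b)·lcm(a,b) = 63·19092150 = 1202805450, we get b = 1202805450/45675 = 26334.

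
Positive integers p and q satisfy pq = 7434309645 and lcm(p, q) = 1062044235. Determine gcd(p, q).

7

gcd·lcm = product, so gcd = 7434309645/1062044235 = 7.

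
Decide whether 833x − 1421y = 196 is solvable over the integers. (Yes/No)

Yes

gcd(833, 1421): 1421 = 1·833 + 588; 833 = 1·588 + 245; 588 = 2·245 + 98; 245 = 2·98 + 49; 98 = 2·49 + 0 → 49
49 divides 196, so a solution exists.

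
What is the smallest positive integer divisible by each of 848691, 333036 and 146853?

170811587034396

lcm(848691, 333036) = 848691·333036/gcd = 282644655876/9 = 31404961764
lcm(31404961764, 146853) = 31404961764·146853/gcd = 4611912849928692/27 = 170811587034396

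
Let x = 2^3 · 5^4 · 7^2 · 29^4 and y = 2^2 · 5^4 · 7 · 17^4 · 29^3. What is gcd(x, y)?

min exponent per shared prime: 2^2 · 5^4 · 7 · 29^3 = 426807500

426807500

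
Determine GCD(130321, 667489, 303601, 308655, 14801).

361

gcd(130321, 667489): 667489 = 5·130321 + 15884; 130321 = 8·15884 + 3249; 15884 = 4·3249 + 2888; 3249 = 1·2888 + 361; 2888 = 8·361 + 0 → 361
gcd(361, 303601): 303601 = 841·361 + 0 → 361
gcd(361, 308655): 308655 = 855·361 + 0 → 361
gcd(361, 14801): 14801 = 41·361 + 0 → 361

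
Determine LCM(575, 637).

366275

gcd first: 637 = 1·575 + 62; 575 = 9·62 + 17; 62 = 3·17 + 11; 17 = 1·11 + 6; 11 = 1·6 + 5; 6 = 1·5 + 1; 5 = 5·1 + 0 → gcd = 1
lcm = 575·637/gcd = 366275/1 = 366275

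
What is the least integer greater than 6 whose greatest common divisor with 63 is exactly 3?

12

Multiples of 3 above 6: 3·3, 3·4, … . Need the cofactor coprime to 63/3 = 21.
Checking s = 3, 4, … the first with gcd(s, 21) = 1 is s = 4, giving 12.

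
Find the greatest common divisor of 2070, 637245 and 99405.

45

gcd(2070, 637245): 637245 = 307·2070 + 1755; 2070 = 1·1755 + 315; 1755 = 5·315 + 180; 315 = 1·180 + 135; 180 = 1·135 + 45; 135 = 3·45 + 0 → 45
gcd(45, 99405): 99405 = 2209·45 + 0 → 45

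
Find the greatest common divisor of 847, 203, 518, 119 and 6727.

7

847 = 7 · 11²; 203 = 7 · 29; 518 = 2 · 7 · 37; 119 = 7 · 17; 6727 = 7 · 31²
gcd takes min exponent of each prime: 7 = 7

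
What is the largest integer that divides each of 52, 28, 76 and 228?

4

gcd(52, 28): 52 = 1·28 + 24; 28 = 1·24 + 4; 24 = 6·4 + 0 → 4
gcd(4, 76): 76 = 19·4 + 0 → 4
gcd(4, 228): 228 = 57·4 + 0 → 4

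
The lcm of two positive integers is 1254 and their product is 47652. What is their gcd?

gcd·lcm = product, so gcd = 47652/1254 = 38.

38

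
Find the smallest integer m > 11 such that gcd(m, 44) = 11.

Multiples of 11 above 11: 11·2, 11·3, … . Need the cofactor coprime to 44/11 = 4.
Checking s = 2, 3, … the first with gcd(s, 4) = 1 is s = 3, giving 33.

33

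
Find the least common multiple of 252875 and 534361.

467565875

252875 = 5³ · 7 · 17²; 534361 = 17² · 43²
max exponents: 5³ · 7 · 17² · 43² = 467565875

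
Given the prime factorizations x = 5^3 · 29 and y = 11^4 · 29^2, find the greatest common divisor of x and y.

min exponent per shared prime: 29 = 29

29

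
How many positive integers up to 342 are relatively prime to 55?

249

Prime factors of 55: 5, 11. Count integers ≤ 342 divisible by none of them.
By inclusion–exclusion: 342 − ⌊342/5⌋ − ⌊342/11⌋ + ⌊342/55⌋ = 249.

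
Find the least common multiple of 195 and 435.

5655

195 = 3 · 5 · 13; 435 = 3 · 5 · 29
max exponents: 3 · 5 · 13 · 29 = 5655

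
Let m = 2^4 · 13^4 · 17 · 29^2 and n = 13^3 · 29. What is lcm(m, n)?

max exponent per prime: 2^4 · 13^4 · 17 · 29^2 = 6533385872

6533385872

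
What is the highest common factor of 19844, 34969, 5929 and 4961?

gcd(19844, 34969): 34969 = 1·19844 + 15125; 19844 = 1·15125 + 4719; 15125 = 3·4719 + 968; 4719 = 4·968 + 847; 968 = 1·847 + 121; 847 = 7·121 + 0 → 121
gcd(121, 5929): 5929 = 49·121 + 0 → 121
gcd(121, 4961): 4961 = 41·121 + 0 → 121

121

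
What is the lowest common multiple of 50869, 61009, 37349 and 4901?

lcm(50869, 61009) = 50869·61009/gcd = 3103466821/169 = 18363709
lcm(18363709, 37349) = 18363709·37349/gcd = 685866167441/169 = 4058379689
lcm(4058379689, 4901) = 4058379689·4901/gcd = 19890118855789/169 = 117693010981

117693010981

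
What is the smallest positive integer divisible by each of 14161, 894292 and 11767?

1809152716

lcm(14161, 894292) = 14161·894292/gcd = 12664069012/7 = 1809152716
lcm(1809152716, 11767) = 1809152716·11767/gcd = 21288300009172/11767 = 1809152716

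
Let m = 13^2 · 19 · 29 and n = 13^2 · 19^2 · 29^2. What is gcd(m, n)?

93119

min exponent per shared prime: 13^2 · 19 · 29 = 93119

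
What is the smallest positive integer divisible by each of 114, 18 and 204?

lcm(114, 18) = 114·18/gcd = 2052/6 = 342
lcm(342, 204) = 342·204/gcd = 69768/6 = 11628

11628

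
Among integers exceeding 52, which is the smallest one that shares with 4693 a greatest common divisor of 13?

Multiples of 13 above 52: 13·5, 13·6, … . Need the cofactor coprime to 4693/13 = 361.
Checking s = 5, 6, … the first with gcd(s, 361) = 1 is s = 5, giving 65.

65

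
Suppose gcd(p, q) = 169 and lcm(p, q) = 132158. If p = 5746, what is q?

3887

Using pq = gcd(p,q)·lcm(p,q) = 169·132158 = 22334702, we get q = 22334702/5746 = 3887.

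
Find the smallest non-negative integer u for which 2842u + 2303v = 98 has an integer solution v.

Reduce mod 2303: 2842u ≡ 98 (mod 2303). With g = gcd(2842, 2303) = 49 dividing 98, divide through: 58u ≡ 2 (mod 47).
Since gcd(58, 47) = 1, u ≡ 2·(58)⁻¹ ≡ 13 (mod 47). Smallest non-negative: 13.

13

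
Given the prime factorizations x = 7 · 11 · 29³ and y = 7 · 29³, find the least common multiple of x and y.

1877953

max exponent per prime: 7 · 11 · 29³ = 1877953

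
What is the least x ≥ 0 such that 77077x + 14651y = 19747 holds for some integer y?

9

Reduce mod 14651: 77077x ≡ 19747 (mod 14651). With g = gcd(77077, 14651) = 637 dividing 19747, divide through: 121x ≡ 31 (mod 23).
Since gcd(121, 23) = 1, x ≡ 31·(121)⁻¹ ≡ 9 (mod 23). Smallest non-negative: 9.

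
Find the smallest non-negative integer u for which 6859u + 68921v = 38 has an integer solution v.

Reduce mod 68921: 6859u ≡ 38 (mod 68921). With g = gcd(6859, 68921) = 1 dividing 38, divide through: 6859u ≡ 38 (mod 68921).
Since gcd(6859, 68921) = 1, u ≡ 38·(6859)⁻¹ ≡ 64339 (mod 68921). Smallest non-negative: 64339.

64339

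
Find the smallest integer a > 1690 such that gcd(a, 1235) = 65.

1235 = 65·19. Any a with gcd(a, 1235) = 65 is a multiple of 65, say 65s, with s coprime to 19.
Need s > 1690/65, so s ≥ 27. First s ≥ 27 with gcd(s, 19) = 1 is s = 27. Thus a = 65·27 = 1755.

1755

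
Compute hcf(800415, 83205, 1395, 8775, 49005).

gcd(800415, 83205): 800415 = 9·83205 + 51570; 83205 = 1·51570 + 31635; 51570 = 1·31635 + 19935; 31635 = 1·19935 + 11700; 19935 = 1·11700 + 8235; 11700 = 1·8235 + 3465; 8235 = 2·3465 + 1305; 3465 = 2·1305 + 855; 1305 = 1·855 + 450; 855 = 1·450 + 405; 450 = 1·405 + 45; 405 = 9·45 + 0 → 45
gcd(45, 1395): 1395 = 31·45 + 0 → 45
gcd(45, 8775): 8775 = 195·45 + 0 → 45
gcd(45, 49005): 49005 = 1089·45 + 0 → 45

45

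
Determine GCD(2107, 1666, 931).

2107 = 7² · 43; 1666 = 2 · 7² · 17; 931 = 7² · 19
gcd takes min exponent of each prime: 7² = 49

49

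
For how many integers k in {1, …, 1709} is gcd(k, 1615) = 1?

1615 = 5·17·19. Inclusion–exclusion on these primes:
1709 − ⌊1709/5⌋ − ⌊1709/17⌋ − ⌊1709/19⌋ + ⌊1709/85⌋ + ⌊1709/95⌋ + ⌊1709/323⌋ − ⌊1709/1615⌋ = 1220

1220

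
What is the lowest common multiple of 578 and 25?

14450

gcd first: 578 = 23·25 + 3; 25 = 8·3 + 1; 3 = 3·1 + 0 → gcd = 1
lcm = 578·25/gcd = 14450/1 = 14450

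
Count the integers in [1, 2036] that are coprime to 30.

543

30 = 2·3·5. Inclusion–exclusion on these primes:
2036 − ⌊2036/2⌋ − ⌊2036/3⌋ − ⌊2036/5⌋ + ⌊2036/6⌋ + ⌊2036/10⌋ + ⌊2036/15⌋ − ⌊2036/30⌋ = 543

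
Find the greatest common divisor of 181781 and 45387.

1

Euclid: 181781 = 4·45387 + 233; 45387 = 194·233 + 185; 233 = 1·185 + 48; 185 = 3·48 + 41; 48 = 1·41 + 7; 41 = 5·7 + 6; 7 = 1·6 + 1; 6 = 6·1 + 0. Last nonzero remainder: 1.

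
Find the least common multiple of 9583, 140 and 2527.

9583 = 7 · 37²; 140 = 2² · 5 · 7; 2527 = 7 · 19²
lcm takes max exponent of each prime: 2² · 5 · 7 · 19² · 37² = 69189260

69189260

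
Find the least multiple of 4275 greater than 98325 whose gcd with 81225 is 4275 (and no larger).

Multiples of 4275 above 98325: 4275·24, 4275·25, … . Need the cofactor coprime to 81225/4275 = 19.
Checking s = 24, 25, … the first with gcd(s, 19) = 1 is s = 24, giving 102600.

102600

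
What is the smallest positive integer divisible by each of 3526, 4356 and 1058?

lcm(3526, 4356) = 3526·4356/gcd = 15359256/2 = 7679628
lcm(7679628, 1058) = 7679628·1058/gcd = 8125046424/2 = 4062523212

4062523212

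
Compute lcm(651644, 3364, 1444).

651644 = 2² · 7 · 17 · 37²; 3364 = 2² · 29²; 1444 = 2² · 19²
lcm takes max exponent of each prime: 2² · 7 · 17 · 19² · 29² · 37² = 197839770044

197839770044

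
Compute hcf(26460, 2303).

49

26460 = 2² · 3³ · 5 · 7²
2303 = 7² · 47
Common: 7² = 49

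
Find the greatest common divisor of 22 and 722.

2

Euclid: 722 = 32·22 + 18; 22 = 1·18 + 4; 18 = 4·4 + 2; 4 = 2·2 + 0. Last nonzero remainder: 2.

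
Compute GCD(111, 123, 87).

gcd(111, 123): 123 = 1·111 + 12; 111 = 9·12 + 3; 12 = 4·3 + 0 → 3
gcd(3, 87): 87 = 29·3 + 0 → 3

3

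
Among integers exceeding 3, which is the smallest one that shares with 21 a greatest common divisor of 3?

6

21 = 3·7. Any x with gcd(x, 21) = 3 is a multiple of 3, say 3s, with s coprime to 7.
Need s > 3/3, so s ≥ 2. First s ≥ 2 with gcd(s, 7) = 1 is s = 2. Thus x = 3·2 = 6.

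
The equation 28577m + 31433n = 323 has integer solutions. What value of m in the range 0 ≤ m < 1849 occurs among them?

Reduce mod 31433: 28577m ≡ 323 (mod 31433). With g = gcd(28577, 31433) = 17 dividing 323, divide through: 1681m ≡ 19 (mod 1849).
Since gcd(1681, 1849) = 1, m ≡ 19·(1681)⁻¹ ≡ 209 (mod 1849). Smallest non-negative: 209.

209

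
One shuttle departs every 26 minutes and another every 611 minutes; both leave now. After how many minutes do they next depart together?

1222

gcd first: 611 = 23·26 + 13; 26 = 2·13 + 0 → gcd = 13
lcm = 26·611/gcd = 15886/13 = 1222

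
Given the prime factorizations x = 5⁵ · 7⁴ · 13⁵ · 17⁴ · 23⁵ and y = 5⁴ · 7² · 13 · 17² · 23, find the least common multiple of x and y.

1497593025650754523684375

max exponent per prime: 5⁵ · 7⁴ · 13⁵ · 17⁴ · 23⁵ = 1497593025650754523684375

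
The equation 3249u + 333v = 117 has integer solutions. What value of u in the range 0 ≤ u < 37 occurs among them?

gcd(3249, 333) = 9 (Euclid: 3249 = 9·333 + 252; 333 = 1·252 + 81; 252 = 3·81 + 9; 81 = 9·9 + 0), and 9 | 117.
Extended Euclid: 3249·(4) + 333·(-39) = 9. Scale by 13: u₀ = 52.
General solution u = u₀ + 37t; reducing mod 37 gives u = 15 (and v = -146).

15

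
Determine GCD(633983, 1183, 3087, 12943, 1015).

7

gcd(633983, 1183): 633983 = 535·1183 + 1078; 1183 = 1·1078 + 105; 1078 = 10·105 + 28; 105 = 3·28 + 21; 28 = 1·21 + 7; 21 = 3·7 + 0 → 7
gcd(7, 3087): 3087 = 441·7 + 0 → 7
gcd(7, 12943): 12943 = 1849·7 + 0 → 7
gcd(7, 1015): 1015 = 145·7 + 0 → 7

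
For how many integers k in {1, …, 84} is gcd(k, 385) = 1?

53

385 = 5·7·11. Inclusion–exclusion on these primes:
84 − ⌊84/5⌋ − ⌊84/7⌋ − ⌊84/11⌋ + ⌊84/35⌋ + ⌊84/55⌋ + ⌊84/77⌋ − ⌊84/385⌋ = 53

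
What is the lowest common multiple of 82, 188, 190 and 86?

lcm(82, 188) = 82·188/gcd = 15416/2 = 7708
lcm(7708, 190) = 7708·190/gcd = 1464520/2 = 732260
lcm(732260, 86) = 732260·86/gcd = 62974360/2 = 31487180

31487180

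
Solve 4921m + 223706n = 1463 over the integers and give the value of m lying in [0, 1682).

1455

gcd(4921, 223706) = 133 (Euclid: 223706 = 45·4921 + 2261; 4921 = 2·2261 + 399; 2261 = 5·399 + 266; 399 = 1·266 + 133; 266 = 2·133 + 0), and 133 | 1463.
Extended Euclid: 4921·(591) + 223706·(-13) = 133. Scale by 11: m₀ = 6501.
General solution m = m₀ + 1682t; reducing mod 1682 gives m = 1455 (and n = -32).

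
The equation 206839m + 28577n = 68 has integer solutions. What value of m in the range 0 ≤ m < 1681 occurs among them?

gcd(206839, 28577) = 17 (Euclid: 206839 = 7·28577 + 6800; 28577 = 4·6800 + 1377; 6800 = 4·1377 + 1292; 1377 = 1·1292 + 85; 1292 = 15·85 + 17; 85 = 5·17 + 0), and 17 | 68.
Extended Euclid: 206839·(332) + 28577·(-2403) = 17. Scale by 4: m₀ = 1328.
General solution m = m₀ + 1681t; reducing mod 1681 gives m = 1328 (and n = -9612).

1328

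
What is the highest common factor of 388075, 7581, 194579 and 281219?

gcd(388075, 7581): 388075 = 51·7581 + 1444; 7581 = 5·1444 + 361; 1444 = 4·361 + 0 → 361
gcd(361, 194579): 194579 = 539·361 + 0 → 361
gcd(361, 281219): 281219 = 779·361 + 0 → 361

361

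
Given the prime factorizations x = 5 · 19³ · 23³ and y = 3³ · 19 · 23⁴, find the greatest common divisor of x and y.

min exponent per shared prime: 19 · 23³ = 231173

231173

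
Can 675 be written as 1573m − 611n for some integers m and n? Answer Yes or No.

No

By Bézout, 1573m − 611n = 675 has integer solutions iff gcd(1573, 611) | 675.
Euclid: 1573 = 2·611 + 351; 611 = 1·351 + 260; 351 = 1·260 + 91; 260 = 2·91 + 78; 91 = 1·78 + 13; 78 = 6·13 + 0. gcd = 13; 675 mod 13 = 12. No.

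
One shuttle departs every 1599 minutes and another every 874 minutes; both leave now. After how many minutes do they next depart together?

gcd first: 1599 = 1·874 + 725; 874 = 1·725 + 149; 725 = 4·149 + 129; 149 = 1·129 + 20; 129 = 6·20 + 9; 20 = 2·9 + 2; 9 = 4·2 + 1; 2 = 2·1 + 0 → gcd = 1
lcm = 1599·874/gcd = 1397526/1 = 1397526

1397526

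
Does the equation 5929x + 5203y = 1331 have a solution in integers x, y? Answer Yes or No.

Yes

gcd(5929, 5203): 5929 = 1·5203 + 726; 5203 = 7·726 + 121; 726 = 6·121 + 0 → 121
121 divides 1331, so a solution exists.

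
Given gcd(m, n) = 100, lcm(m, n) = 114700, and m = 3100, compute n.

Using mn = gcd(m,n)·lcm(m,n) = 100·114700 = 11470000, we get n = 11470000/3100 = 3700.

3700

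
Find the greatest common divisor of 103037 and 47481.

Euclid: 103037 = 2·47481 + 8075; 47481 = 5·8075 + 7106; 8075 = 1·7106 + 969; 7106 = 7·969 + 323; 969 = 3·323 + 0. Last nonzero remainder: 323.

323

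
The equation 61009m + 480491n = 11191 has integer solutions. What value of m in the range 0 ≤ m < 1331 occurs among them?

709

Reduce mod 480491: 61009m ≡ 11191 (mod 480491). With g = gcd(61009, 480491) = 361 dividing 11191, divide through: 169m ≡ 31 (mod 1331).
Since gcd(169, 1331) = 1, m ≡ 31·(169)⁻¹ ≡ 709 (mod 1331). Smallest non-negative: 709.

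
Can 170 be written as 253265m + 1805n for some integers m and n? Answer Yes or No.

Yes

gcd(253265, 1805): 253265 = 140·1805 + 565; 1805 = 3·565 + 110; 565 = 5·110 + 15; 110 = 7·15 + 5; 15 = 3·5 + 0 → 5
5 divides 170, so a solution exists.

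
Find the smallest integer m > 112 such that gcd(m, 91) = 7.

119

Multiples of 7 above 112: 7·17, 7·18, … . Need the cofactor coprime to 91/7 = 13.
Checking s = 17, 18, … the first with gcd(s, 13) = 1 is s = 17, giving 119.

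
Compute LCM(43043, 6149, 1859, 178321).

43043 = 7 · 11 · 13 · 43; 6149 = 11 · 13 · 43; 1859 = 11 · 13²; 178321 = 11 · 13 · 29 · 43
lcm takes max exponent of each prime: 7 · 11 · 13² · 29 · 43 = 16227211

16227211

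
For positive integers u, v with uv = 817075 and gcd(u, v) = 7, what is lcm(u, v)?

116725

gcd·lcm = product, so lcm = 817075/7 = 116725.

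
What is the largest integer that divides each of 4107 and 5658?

3

Euclid: 5658 = 1·4107 + 1551; 4107 = 2·1551 + 1005; 1551 = 1·1005 + 546; 1005 = 1·546 + 459; 546 = 1·459 + 87; 459 = 5·87 + 24; 87 = 3·24 + 15; 24 = 1·15 + 9; 15 = 1·9 + 6; 9 = 1·6 + 3; 6 = 2·3 + 0. Last nonzero remainder: 3.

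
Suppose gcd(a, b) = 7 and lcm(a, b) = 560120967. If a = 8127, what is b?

482447

a·b = gcd·lcm = 7·560120967 = 3920846769, so b = 3920846769/8127 = 482447.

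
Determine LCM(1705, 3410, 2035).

126170

lcm(1705, 3410) = 1705·3410/gcd = 5814050/1705 = 3410
lcm(3410, 2035) = 3410·2035/gcd = 6939350/55 = 126170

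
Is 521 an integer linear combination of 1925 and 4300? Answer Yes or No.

No

By Bézout, 1925p − 4300q = 521 has integer solutions iff gcd(1925, 4300) | 521.
Euclid: 4300 = 2·1925 + 450; 1925 = 4·450 + 125; 450 = 3·125 + 75; 125 = 1·75 + 50; 75 = 1·50 + 25; 50 = 2·25 + 0. gcd = 25; 521 mod 25 = 21. No.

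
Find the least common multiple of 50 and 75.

50 = 2 · 5²; 75 = 3 · 5²
max exponents: 2 · 3 · 5² = 150

150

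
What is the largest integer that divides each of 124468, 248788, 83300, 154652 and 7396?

4

124468 = 2² · 29² · 37; 248788 = 2² · 37 · 41²; 83300 = 2² · 5² · 7² · 17; 154652 = 2² · 23 · 41²; 7396 = 2² · 43²
gcd takes min exponent of each prime: 2² = 4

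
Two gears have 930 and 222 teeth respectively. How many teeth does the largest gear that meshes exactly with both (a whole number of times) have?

930 = 2 · 3 · 5 · 31
222 = 2 · 3 · 37
Common: 2 · 3 = 6

6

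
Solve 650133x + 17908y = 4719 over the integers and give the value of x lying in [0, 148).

139

Reduce mod 17908: 650133x ≡ 4719 (mod 17908). With g = gcd(650133, 17908) = 121 dividing 4719, divide through: 5373x ≡ 39 (mod 148).
Since gcd(5373, 148) = 1, x ≡ 39·(5373)⁻¹ ≡ 139 (mod 148). Smallest non-negative: 139.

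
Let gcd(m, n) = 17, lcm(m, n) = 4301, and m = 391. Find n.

187

m·n = gcd·lcm = 17·4301 = 73117, so n = 73117/391 = 187.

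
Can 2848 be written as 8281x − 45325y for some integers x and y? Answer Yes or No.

No

gcd(8281, 45325): 45325 = 5·8281 + 3920; 8281 = 2·3920 + 441; 3920 = 8·441 + 392; 441 = 1·392 + 49; 392 = 8·49 + 0 → 49
49 does not divide 2848, so a solution does not exist.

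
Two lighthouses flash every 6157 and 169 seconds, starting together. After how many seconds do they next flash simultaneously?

1040533

gcd first: 6157 = 36·169 + 73; 169 = 2·73 + 23; 73 = 3·23 + 4; 23 = 5·4 + 3; 4 = 1·3 + 1; 3 = 3·1 + 0 → gcd = 1
lcm = 6157·169/gcd = 1040533/1 = 1040533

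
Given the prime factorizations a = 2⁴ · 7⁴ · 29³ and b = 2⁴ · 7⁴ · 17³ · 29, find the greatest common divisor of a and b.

1114064

min exponent per shared prime: 2⁴ · 7⁴ · 29 = 1114064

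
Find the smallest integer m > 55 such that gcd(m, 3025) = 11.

Multiples of 11 above 55: 11·6, 11·7, … . Need the cofactor coprime to 3025/11 = 275.
Checking s = 6, 7, … the first with gcd(s, 275) = 1 is s = 6, giving 66.

66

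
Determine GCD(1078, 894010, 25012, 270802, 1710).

2

1078 = 2 · 7² · 11; 894010 = 2 · 5 · 13² · 23²; 25012 = 2² · 13² · 37; 270802 = 2 · 7 · 23 · 29²; 1710 = 2 · 3² · 5 · 19
gcd takes min exponent of each prime: 2 = 2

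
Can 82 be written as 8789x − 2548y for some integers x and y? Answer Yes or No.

Yes

By Bézout, 8789x − 2548y = 82 has integer solutions iff gcd(8789, 2548) | 82.
Euclid: 8789 = 3·2548 + 1145; 2548 = 2·1145 + 258; 1145 = 4·258 + 113; 258 = 2·113 + 32; 113 = 3·32 + 17; 32 = 1·17 + 15; 17 = 1·15 + 2; 15 = 7·2 + 1; 2 = 2·1 + 0. gcd = 1; 82 mod 1 = 0. Yes.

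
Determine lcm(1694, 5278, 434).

1694 = 2 · 7 · 11²; 5278 = 2 · 7 · 13 · 29; 434 = 2 · 7 · 31
lcm takes max exponent of each prime: 2 · 7 · 11² · 13 · 29 · 31 = 19797778

19797778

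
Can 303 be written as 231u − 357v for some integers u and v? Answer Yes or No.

No

By Bézout, 231u − 357v = 303 has integer solutions iff gcd(231, 357) | 303.
Euclid: 357 = 1·231 + 126; 231 = 1·126 + 105; 126 = 1·105 + 21; 105 = 5·21 + 0. gcd = 21; 303 mod 21 = 9. No.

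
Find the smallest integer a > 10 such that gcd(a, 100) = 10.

Multiples of 10 above 10: 10·2, 10·3, … . Need the cofactor coprime to 100/10 = 10.
Checking s = 2, 3, … the first with gcd(s, 10) = 1 is s = 3, giving 30.

30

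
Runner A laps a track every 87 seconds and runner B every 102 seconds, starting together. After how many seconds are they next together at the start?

2958

gcd first: 102 = 1·87 + 15; 87 = 5·15 + 12; 15 = 1·12 + 3; 12 = 4·3 + 0 → gcd = 3
lcm = 87·102/gcd = 8874/3 = 2958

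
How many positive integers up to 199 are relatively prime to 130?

130 = 2·5·13. Inclusion–exclusion on these primes:
199 − ⌊199/2⌋ − ⌊199/5⌋ − ⌊199/13⌋ + ⌊199/10⌋ + ⌊199/26⌋ + ⌊199/65⌋ − ⌊199/130⌋ = 74

74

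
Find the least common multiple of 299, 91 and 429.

299 = 13 · 23; 91 = 7 · 13; 429 = 3 · 11 · 13
lcm takes max exponent of each prime: 3 · 7 · 11 · 13 · 23 = 69069

69069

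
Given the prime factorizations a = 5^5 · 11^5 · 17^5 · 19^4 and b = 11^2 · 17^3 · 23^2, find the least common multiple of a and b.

max exponent per prime: 5^5 · 11^5 · 17^5 · 19^4 · 23^2 = 49263825157959831134375

49263825157959831134375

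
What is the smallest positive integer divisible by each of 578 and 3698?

1068722

578 = 2 · 17²; 3698 = 2 · 43²
max exponents: 2 · 17² · 43² = 1068722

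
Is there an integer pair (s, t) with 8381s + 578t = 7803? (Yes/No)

Yes

By Bézout, 8381s + 578t = 7803 has integer solutions iff gcd(8381, 578) | 7803.
Euclid: 8381 = 14·578 + 289; 578 = 2·289 + 0. gcd = 289; 7803 mod 289 = 0. Yes.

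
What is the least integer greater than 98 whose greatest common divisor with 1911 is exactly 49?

196

gcd(a, 1911) = 49 forces 49 | a; write a = 49s. Then gcd(49s, 49·39) = 49·gcd(s, 39), so need gcd(s, 39) = 1.
49s > 98 gives s ≥ 3. The least s ≥ 3 coprime to 39 is 4, so a = 49·4 = 196.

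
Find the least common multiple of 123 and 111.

123 = 3 · 41; 111 = 3 · 37
max exponents: 3 · 37 · 41 = 4551

4551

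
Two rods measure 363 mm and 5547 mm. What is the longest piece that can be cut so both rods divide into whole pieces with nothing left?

3

363 = 3 · 11²
5547 = 3 · 43²
Common: 3 = 3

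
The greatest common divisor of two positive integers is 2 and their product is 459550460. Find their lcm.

229775230

Since gcd(p,q)·lcm(p,q) = pq, lcm = 459550460/2 = 229775230.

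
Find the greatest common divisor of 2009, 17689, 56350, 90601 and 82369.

2009 = 7² · 41; 17689 = 7² · 19²; 56350 = 2 · 5² · 7² · 23; 90601 = 7² · 43²; 82369 = 7² · 41²
gcd takes min exponent of each prime: 7² = 49

49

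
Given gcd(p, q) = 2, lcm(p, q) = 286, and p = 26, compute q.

22

Using pq = gcd(p,q)·lcm(p,q) = 2·286 = 572, we get q = 572/26 = 22.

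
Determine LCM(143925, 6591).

143925 = 3 · 5² · 19 · 101; 6591 = 3 · 13³
max exponents: 3 · 5² · 13³ · 19 · 101 = 316203225

316203225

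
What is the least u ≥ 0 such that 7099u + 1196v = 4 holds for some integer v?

Euclid: 7099 = 5·1196 + 1119; 1196 = 1·1119 + 77; 1119 = 14·77 + 41; 77 = 1·41 + 36; 41 = 1·36 + 5; 36 = 7·5 + 1; 5 = 5·1 + 0 → gcd = 1; 4 = 1·4.
Back-substitution yields 7099·(-233) + 1196·(1383) = 1, so one solution is u = -233·4 = -932, v = 1383·4 = 5532.
Solutions in u differ by 1196/1 = 1196; the one in [0, 1196) is -932 mod 1196 = 264.

264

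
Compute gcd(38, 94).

38 = 2 · 19
94 = 2 · 47
Common: 2 = 2

2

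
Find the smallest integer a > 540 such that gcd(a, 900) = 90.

630

Multiples of 90 above 540: 90·7, 90·8, … . Need the cofactor coprime to 900/90 = 10.
Checking s = 7, 8, … the first with gcd(s, 10) = 1 is s = 7, giving 630.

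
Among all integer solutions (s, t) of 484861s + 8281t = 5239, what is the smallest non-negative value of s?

gcd(484861, 8281) = 169 (Euclid: 484861 = 58·8281 + 4563; 8281 = 1·4563 + 3718; 4563 = 1·3718 + 845; 3718 = 4·845 + 338; 845 = 2·338 + 169; 338 = 2·169 + 0), and 169 | 5239.
Extended Euclid: 484861·(20) + 8281·(-1171) = 169. Scale by 31: s₀ = 620.
General solution s = s₀ + 49k; reducing mod 49 gives s = 32 (and t = -1873).

32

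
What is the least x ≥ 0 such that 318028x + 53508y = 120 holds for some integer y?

Euclid: 318028 = 5·53508 + 50488; 53508 = 1·50488 + 3020; 50488 = 16·3020 + 2168; 3020 = 1·2168 + 852; 2168 = 2·852 + 464; 852 = 1·464 + 388; 464 = 1·388 + 76; 388 = 5·76 + 8; 76 = 9·8 + 4; 8 = 2·4 + 0 → gcd = 4; 120 = 4·30.
Back-substitution yields 318028·(6343) + 53508·(-37700) = 4, so one solution is x = 6343·30 = 190290, y = -37700·30 = -1131000.
Solutions in x differ by 53508/4 = 13377; the one in [0, 13377) is 190290 mod 13377 = 3012.

3012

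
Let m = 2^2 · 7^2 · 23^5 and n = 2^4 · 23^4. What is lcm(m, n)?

5046092912

max exponent per prime: 2^4 · 7^2 · 23^5 = 5046092912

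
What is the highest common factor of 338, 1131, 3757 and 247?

338 = 2 · 13²; 1131 = 3 · 13 · 29; 3757 = 13 · 17²; 247 = 13 · 19
gcd takes min exponent of each prime: 13 = 13

13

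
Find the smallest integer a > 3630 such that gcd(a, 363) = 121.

gcd(a, 363) = 121 forces 121 | a; write a = 121s. Then gcd(121s, 121·3) = 121·gcd(s, 3), so need gcd(s, 3) = 1.
121s > 3630 gives s ≥ 31. The least s ≥ 31 coprime to 3 is 31, so a = 121·31 = 3751.

3751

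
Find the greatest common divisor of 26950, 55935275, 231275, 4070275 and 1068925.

26950 = 2 · 5² · 7² · 11; 55935275 = 5² · 11³ · 41²; 231275 = 5² · 11 · 29²; 4070275 = 5² · 11 · 19² · 41; 1068925 = 5² · 11 · 13² · 23
gcd takes min exponent of each prime: 5² · 11 = 275

275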